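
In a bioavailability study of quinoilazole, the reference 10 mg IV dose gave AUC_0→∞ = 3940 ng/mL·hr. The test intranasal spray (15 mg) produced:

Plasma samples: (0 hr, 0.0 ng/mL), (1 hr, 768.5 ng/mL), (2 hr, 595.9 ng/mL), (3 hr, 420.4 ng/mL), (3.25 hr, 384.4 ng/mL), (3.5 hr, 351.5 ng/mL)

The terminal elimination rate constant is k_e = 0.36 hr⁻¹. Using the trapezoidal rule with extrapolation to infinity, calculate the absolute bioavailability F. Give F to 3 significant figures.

F = 0.464

Trapezoidal AUC_0→3.5 (intranasal spray):
  [0→1]: (0.0+768.5)/2 × 1 = 384.25
  [1→2]: (768.5+595.9)/2 × 1 = 682.2
  [2→3]: (595.9+420.4)/2 × 1 = 508.15
  [3→3.25]: (420.4+384.4)/2 × 0.25 = 100.6
  [3.25→3.5]: (384.4+351.5)/2 × 0.25 = 91.9875
  Sum = 1767.1875 ng/mL·hr
Tail: C_last/k_e = 351.5/0.36 = 976.389
AUC_0→∞ (intranasal spray) = 1767.1875 + 976.389 = 2743.5765 ng/mL·hr
F = (AUC_ev/D_ev)/(AUC_iv/D_iv) = (2743.5765/15)/(3940/10) = 182.9051/394 = 0.4642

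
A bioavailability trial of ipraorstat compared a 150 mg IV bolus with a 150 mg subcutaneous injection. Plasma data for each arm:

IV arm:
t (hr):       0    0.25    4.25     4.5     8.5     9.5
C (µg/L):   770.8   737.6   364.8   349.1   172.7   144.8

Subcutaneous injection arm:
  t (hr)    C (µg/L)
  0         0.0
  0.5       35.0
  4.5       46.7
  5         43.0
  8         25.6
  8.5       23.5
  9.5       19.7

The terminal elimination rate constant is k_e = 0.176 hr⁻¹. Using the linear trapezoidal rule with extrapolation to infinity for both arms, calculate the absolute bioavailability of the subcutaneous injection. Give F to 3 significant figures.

F = 0.0983

Trapezoidal AUC_0→9.5 (IV):
  [0→0.25]: (770.8+737.6)/2 × 0.25 = 188.55
  [0.25→4.25]: (737.6+364.8)/2 × 4 = 2204.8
  [4.25→4.5]: (364.8+349.1)/2 × 0.25 = 89.2375
  [4.5→8.5]: (349.1+172.7)/2 × 4 = 1043.6
  [8.5→9.5]: (172.7+144.8)/2 × 1 = 158.75
  Sum = 3684.9375 µg/L·hr
IV tail: 144.8/0.176 = 822.727; AUC_iv,0→∞ = 3684.9375 + 822.727 = 4507.6645 µg/L·hr
Trapezoidal AUC_0→9.5 (subcutaneous injection):
  [0→0.5]: (0.0+35.0)/2 × 0.5 = 8.75
  [0.5→4.5]: (35.0+46.7)/2 × 4 = 163.4
  [4.5→5]: (46.7+43.0)/2 × 0.5 = 22.425
  [5→8]: (43.0+25.6)/2 × 3 = 102.9
  [8→8.5]: (25.6+23.5)/2 × 0.5 = 12.275
  [8.5→9.5]: (23.5+19.7)/2 × 1 = 21.6
  Sum = 331.35 µg/L·hr
subcutaneous injection tail: 19.7/0.176 = 111.932; AUC_ev,0→∞ = 331.35 + 111.932 = 443.282 µg/L·hr
F = (AUC_ev/D_ev)/(AUC_iv/D_iv) = (443.282/150)/(4507.6645/150) = 2.95521/30.0511 = 0.0983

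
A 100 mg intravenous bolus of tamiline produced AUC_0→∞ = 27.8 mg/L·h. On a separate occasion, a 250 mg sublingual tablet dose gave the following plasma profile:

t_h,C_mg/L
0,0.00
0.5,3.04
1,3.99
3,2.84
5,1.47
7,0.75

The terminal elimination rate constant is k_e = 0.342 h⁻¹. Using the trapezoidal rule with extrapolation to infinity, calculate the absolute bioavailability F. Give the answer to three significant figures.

F = 0.260

Trapezoidal AUC_0→7 (sublingual tablet):
  [0→0.5]: (0.00+3.04)/2 × 0.5 = 0.76
  [0.5→1]: (3.04+3.99)/2 × 0.5 = 1.7575
  [1→3]: (3.99+2.84)/2 × 2 = 6.83
  [3→5]: (2.84+1.47)/2 × 2 = 4.31
  [5→7]: (1.47+0.75)/2 × 2 = 2.22
  Sum = 15.8775 mg/L·h
Tail: C_last/k_e = 0.75/0.342 = 2.193
AUC_0→∞ (sublingual tablet) = 15.8775 + 2.193 = 18.0705 mg/L·h
F = (AUC_ev/D_ev)/(AUC_iv/D_iv) = (18.0705/250)/(27.8/100) = 0.072282/0.278 = 0.2600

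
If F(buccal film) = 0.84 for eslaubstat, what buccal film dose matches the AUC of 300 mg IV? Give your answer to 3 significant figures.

D_buccal = 357 mg

For equal systemic exposure: F × D_ev = D_iv
D_ev = D_iv / F = 300 / 0.84 = 357.143 mg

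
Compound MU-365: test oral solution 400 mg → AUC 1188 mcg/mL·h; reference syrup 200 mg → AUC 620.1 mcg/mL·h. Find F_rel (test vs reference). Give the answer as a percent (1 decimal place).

F_rel = (AUC_test/D_test) / (AUC_ref/D_ref)
      = (1188/400) / (620.1/200)
      = 2.97 / 3.1005 = 0.9579 = 95.79%

F_rel = 95.8%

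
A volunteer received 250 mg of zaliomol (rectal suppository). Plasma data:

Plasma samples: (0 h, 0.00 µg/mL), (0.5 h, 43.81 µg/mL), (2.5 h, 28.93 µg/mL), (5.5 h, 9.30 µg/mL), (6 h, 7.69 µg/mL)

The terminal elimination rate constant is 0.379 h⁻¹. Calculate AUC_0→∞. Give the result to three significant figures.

AUC = 166 µg/mL·h

Trapezoidal AUC_0→6:
  [0→0.5]: (0.00+43.81)/2 × 0.5 = 10.9525
  [0.5→2.5]: (43.81+28.93)/2 × 2 = 72.74
  [2.5→5.5]: (28.93+9.30)/2 × 3 = 57.345
  [5.5→6]: (9.30+7.69)/2 × 0.5 = 4.2475
  Sum = 145.285 µg/mL·h
Extrapolated tail: C_last / k_e = 7.69 / 0.379 = 20.290
AUC_0→∞ = 145.285 + 20.290 = 165.575 µg/mL·h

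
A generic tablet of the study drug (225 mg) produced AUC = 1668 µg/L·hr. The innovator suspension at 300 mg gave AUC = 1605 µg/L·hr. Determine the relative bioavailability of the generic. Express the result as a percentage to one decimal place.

F_rel = (AUC_test/D_test) / (AUC_ref/D_ref)
      = (1668/225) / (1605/300)
      = 7.41333 / 5.35 = 1.3857 = 138.57%

F_rel = 138.6%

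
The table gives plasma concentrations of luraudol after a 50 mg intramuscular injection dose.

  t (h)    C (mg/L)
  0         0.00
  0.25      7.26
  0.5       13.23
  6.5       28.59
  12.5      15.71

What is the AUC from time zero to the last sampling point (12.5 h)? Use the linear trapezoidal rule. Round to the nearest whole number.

Trapezoidal AUC_0→12.5:
  [0→0.25]: (0.00+7.26)/2 × 0.25 = 0.9075
  [0.25→0.5]: (7.26+13.23)/2 × 0.25 = 2.56125
  [0.5→6.5]: (13.23+28.59)/2 × 6 = 125.46
  [6.5→12.5]: (28.59+15.71)/2 × 6 = 132.9
  Sum = 261.82875 mg/L·h

AUC = 262 mg/L·h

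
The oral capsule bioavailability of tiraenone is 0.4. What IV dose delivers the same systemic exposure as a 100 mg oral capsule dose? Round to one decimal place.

Systemic exposure from an extravascular dose = F × D_ev, so the equivalent IV dose is F × D_ev.
D_iv = F × D_ev = 0.4 × 100 = 40 mg

D_iv = 40.0 mg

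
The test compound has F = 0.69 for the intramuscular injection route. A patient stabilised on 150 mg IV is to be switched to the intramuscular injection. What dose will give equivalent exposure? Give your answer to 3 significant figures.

D_intramuscular = 217 mg

For equal systemic exposure: F × D_ev = D_iv
D_ev = D_iv / F = 150 / 0.69 = 217.391 mg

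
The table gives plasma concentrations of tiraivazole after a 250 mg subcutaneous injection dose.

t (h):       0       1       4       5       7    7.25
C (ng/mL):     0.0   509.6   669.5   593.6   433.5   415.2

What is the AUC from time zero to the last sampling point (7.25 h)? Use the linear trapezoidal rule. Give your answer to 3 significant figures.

AUC = 3790 ng/mL·h

Trapezoidal AUC_0→7.25:
  [0→1]: (0.0+509.6)/2 × 1 = 254.8
  [1→4]: (509.6+669.5)/2 × 3 = 1768.65
  [4→5]: (669.5+593.6)/2 × 1 = 631.55
  [5→7]: (593.6+433.5)/2 × 2 = 1027.1
  [7→7.25]: (433.5+415.2)/2 × 0.25 = 106.0875
  Sum = 3788.1875 ng/mL·h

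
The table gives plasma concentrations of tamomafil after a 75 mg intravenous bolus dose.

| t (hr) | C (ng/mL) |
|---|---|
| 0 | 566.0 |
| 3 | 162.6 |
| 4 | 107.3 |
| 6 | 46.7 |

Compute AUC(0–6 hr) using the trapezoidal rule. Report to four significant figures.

AUC = 1382 ng/mL·hr

Trapezoidal AUC_0→6:
  [0→3]: (566.0+162.6)/2 × 3 = 1092.9
  [3→4]: (162.6+107.3)/2 × 1 = 134.95
  [4→6]: (107.3+46.7)/2 × 2 = 154.0
  Sum = 1381.85 ng/mL·hr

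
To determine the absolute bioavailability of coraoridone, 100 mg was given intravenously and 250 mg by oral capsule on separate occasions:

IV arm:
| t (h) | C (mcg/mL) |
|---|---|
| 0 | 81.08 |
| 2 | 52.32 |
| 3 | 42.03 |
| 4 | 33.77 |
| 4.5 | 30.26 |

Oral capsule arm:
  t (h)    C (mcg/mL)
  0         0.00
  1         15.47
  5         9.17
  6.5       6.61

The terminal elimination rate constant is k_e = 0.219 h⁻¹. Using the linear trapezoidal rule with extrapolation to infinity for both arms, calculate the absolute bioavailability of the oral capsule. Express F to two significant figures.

Trapezoidal AUC_0→4.5 (IV):
  [0→2]: (81.08+52.32)/2 × 2 = 133.4
  [2→3]: (52.32+42.03)/2 × 1 = 47.175
  [3→4]: (42.03+33.77)/2 × 1 = 37.9
  [4→4.5]: (33.77+30.26)/2 × 0.5 = 16.0075
  Sum = 234.4825 mcg/mL·h
IV tail: 30.26/0.219 = 138.174; AUC_iv,0→∞ = 234.4825 + 138.174 = 372.6565 mcg/mL·h
Trapezoidal AUC_0→6.5 (oral capsule):
  [0→1]: (0.00+15.47)/2 × 1 = 7.735
  [1→5]: (15.47+9.17)/2 × 4 = 49.28
  [5→6.5]: (9.17+6.61)/2 × 1.5 = 11.835
  Sum = 68.85 mcg/mL·h
oral capsule tail: 6.61/0.219 = 30.183; AUC_ev,0→∞ = 68.85 + 30.183 = 99.033 mcg/mL·h
F = (AUC_ev/D_ev)/(AUC_iv/D_iv) = (99.033/250)/(372.6565/100) = 0.396132/3.726565 = 0.1063

F = 0.11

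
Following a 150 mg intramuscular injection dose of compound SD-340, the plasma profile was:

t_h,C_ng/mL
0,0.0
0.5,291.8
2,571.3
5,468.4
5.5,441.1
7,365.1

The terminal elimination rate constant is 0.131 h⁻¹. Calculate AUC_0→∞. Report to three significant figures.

Trapezoidal AUC_0→7:
  [0→0.5]: (0.0+291.8)/2 × 0.5 = 72.95
  [0.5→2]: (291.8+571.3)/2 × 1.5 = 647.325
  [2→5]: (571.3+468.4)/2 × 3 = 1559.55
  [5→5.5]: (468.4+441.1)/2 × 0.5 = 227.375
  [5.5→7]: (441.1+365.1)/2 × 1.5 = 604.65
  Sum = 3111.85 ng/mL·h
Extrapolated tail: C_last / k_e = 365.1 / 0.131 = 2787.023
AUC_0→∞ = 3111.85 + 2787.023 = 5898.873 ng/mL·h

AUC = 5900 ng/mL·h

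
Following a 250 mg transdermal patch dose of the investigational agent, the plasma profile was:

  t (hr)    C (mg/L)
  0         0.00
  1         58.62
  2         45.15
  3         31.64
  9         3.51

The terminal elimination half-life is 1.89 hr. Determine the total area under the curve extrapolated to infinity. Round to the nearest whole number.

Trapezoidal AUC_0→9:
  [0→1]: (0.00+58.62)/2 × 1 = 29.31
  [1→2]: (58.62+45.15)/2 × 1 = 51.885
  [2→3]: (45.15+31.64)/2 × 1 = 38.395
  [3→9]: (31.64+3.51)/2 × 6 = 105.45
  Sum = 225.04 mg/L·hr
k_e = ln2 / t½ = 0.693147 / 1.89 = 0.3667 hr^-1
Extrapolated tail: C_last / k_e = 3.51 / 0.3667 = 9.572
AUC_0→∞ = 225.04 + 9.572 = 234.612 mg/L·hr

AUC = 235 mg/L·hr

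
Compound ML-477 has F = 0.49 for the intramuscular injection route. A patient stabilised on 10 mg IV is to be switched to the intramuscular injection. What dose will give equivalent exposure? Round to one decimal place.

For equal systemic exposure: F × D_ev = D_iv
D_ev = D_iv / F = 10 / 0.49 = 20.4082 mg

D_intramuscular = 20.4 mg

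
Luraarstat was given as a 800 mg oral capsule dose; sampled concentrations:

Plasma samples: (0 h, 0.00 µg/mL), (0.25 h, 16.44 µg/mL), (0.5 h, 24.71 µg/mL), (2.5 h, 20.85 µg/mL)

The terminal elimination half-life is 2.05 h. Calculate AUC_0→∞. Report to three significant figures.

AUC = 114 µg/mL·h

Trapezoidal AUC_0→2.5:
  [0→0.25]: (0.00+16.44)/2 × 0.25 = 2.055
  [0.25→0.5]: (16.44+24.71)/2 × 0.25 = 5.14375
  [0.5→2.5]: (24.71+20.85)/2 × 2 = 45.56
  Sum = 52.75875 µg/mL·h
k_e = ln2 / t½ = 0.693147 / 2.05 = 0.3381 h^-1
Extrapolated tail: C_last / k_e = 20.85 / 0.3381 = 61.668
AUC_0→∞ = 52.75875 + 61.668 = 114.42675 µg/mL·h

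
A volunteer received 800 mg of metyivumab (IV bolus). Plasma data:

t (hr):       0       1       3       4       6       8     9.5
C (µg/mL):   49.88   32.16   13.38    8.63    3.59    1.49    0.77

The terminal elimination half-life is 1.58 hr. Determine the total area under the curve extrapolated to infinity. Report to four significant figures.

Trapezoidal AUC_0→9.5:
  [0→1]: (49.88+32.16)/2 × 1 = 41.02
  [1→3]: (32.16+13.38)/2 × 2 = 45.54
  [3→4]: (13.38+8.63)/2 × 1 = 11.005
  [4→6]: (8.63+3.59)/2 × 2 = 12.22
  [6→8]: (3.59+1.49)/2 × 2 = 5.08
  [8→9.5]: (1.49+0.77)/2 × 1.5 = 1.695
  Sum = 116.56 µg/mL·hr
k_e = ln2 / t½ = 0.693147 / 1.58 = 0.4387 hr^-1
Extrapolated tail: C_last / k_e = 0.77 / 0.4387 = 1.755
AUC_0→∞ = 116.56 + 1.755 = 118.315 µg/mL·hr

AUC = 118.3 µg/mL·hr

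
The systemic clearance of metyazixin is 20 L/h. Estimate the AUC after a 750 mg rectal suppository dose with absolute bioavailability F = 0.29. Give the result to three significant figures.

AUC = 10.9 mg/L·h

AUC_0→∞ = F × Dose / CL
        = 0.29 × 750 / 20 = 10.875 mg/L·h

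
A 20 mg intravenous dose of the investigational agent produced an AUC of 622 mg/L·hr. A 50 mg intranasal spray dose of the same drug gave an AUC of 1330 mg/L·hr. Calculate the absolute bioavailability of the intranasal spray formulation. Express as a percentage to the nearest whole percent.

F = (AUC_ev / D_ev) / (AUC_iv / D_iv)
  = (1330/50) / (622/20)
  = 26.6 / 31.1 = 0.8553
  = 85.53%

F = 86%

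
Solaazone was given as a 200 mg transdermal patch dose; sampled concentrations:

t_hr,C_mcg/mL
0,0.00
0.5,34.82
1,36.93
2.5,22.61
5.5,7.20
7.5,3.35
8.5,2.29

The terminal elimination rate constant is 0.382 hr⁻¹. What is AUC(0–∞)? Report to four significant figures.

Trapezoidal AUC_0→8.5:
  [0→0.5]: (0.00+34.82)/2 × 0.5 = 8.705
  [0.5→1]: (34.82+36.93)/2 × 0.5 = 17.9375
  [1→2.5]: (36.93+22.61)/2 × 1.5 = 44.655
  [2.5→5.5]: (22.61+7.20)/2 × 3 = 44.715
  [5.5→7.5]: (7.20+3.35)/2 × 2 = 10.55
  [7.5→8.5]: (3.35+2.29)/2 × 1 = 2.82
  Sum = 129.3825 mcg/mL·hr
Extrapolated tail: C_last / k_e = 2.29 / 0.382 = 5.995
AUC_0→∞ = 129.3825 + 5.995 = 135.3775 mcg/mL·hr

AUC = 135.4 mcg/mL·hr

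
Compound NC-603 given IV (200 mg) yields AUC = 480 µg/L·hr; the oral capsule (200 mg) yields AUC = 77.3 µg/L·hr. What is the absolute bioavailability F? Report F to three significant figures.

F = (AUC_ev / D_ev) / (AUC_iv / D_iv)
  = (77.3/200) / (480/200)
  = 0.3865 / 2.4 = 0.1610

F = 0.161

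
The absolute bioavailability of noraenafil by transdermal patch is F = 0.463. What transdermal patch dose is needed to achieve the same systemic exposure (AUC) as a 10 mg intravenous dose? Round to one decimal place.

For equal systemic exposure: F × D_ev = D_iv
D_ev = D_iv / F = 10 / 0.463 = 21.5983 mg

D_transdermal = 21.6 mg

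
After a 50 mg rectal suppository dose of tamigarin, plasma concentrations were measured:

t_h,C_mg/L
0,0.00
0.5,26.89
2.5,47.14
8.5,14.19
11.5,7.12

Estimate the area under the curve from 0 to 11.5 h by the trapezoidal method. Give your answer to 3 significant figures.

AUC = 297 mg/L·h

Trapezoidal AUC_0→11.5:
  [0→0.5]: (0.00+26.89)/2 × 0.5 = 6.7225
  [0.5→2.5]: (26.89+47.14)/2 × 2 = 74.03
  [2.5→8.5]: (47.14+14.19)/2 × 6 = 183.99
  [8.5→11.5]: (14.19+7.12)/2 × 3 = 31.965
  Sum = 296.7075 mg/L·h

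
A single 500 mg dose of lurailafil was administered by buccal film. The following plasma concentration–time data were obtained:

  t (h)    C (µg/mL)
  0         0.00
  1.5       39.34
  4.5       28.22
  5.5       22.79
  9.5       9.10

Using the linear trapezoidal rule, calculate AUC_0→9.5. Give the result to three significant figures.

Trapezoidal AUC_0→9.5:
  [0→1.5]: (0.00+39.34)/2 × 1.5 = 29.505
  [1.5→4.5]: (39.34+28.22)/2 × 3 = 101.34
  [4.5→5.5]: (28.22+22.79)/2 × 1 = 25.505
  [5.5→9.5]: (22.79+9.10)/2 × 4 = 63.78
  Sum = 220.13 µg/mL·h

AUC = 220 µg/mL·h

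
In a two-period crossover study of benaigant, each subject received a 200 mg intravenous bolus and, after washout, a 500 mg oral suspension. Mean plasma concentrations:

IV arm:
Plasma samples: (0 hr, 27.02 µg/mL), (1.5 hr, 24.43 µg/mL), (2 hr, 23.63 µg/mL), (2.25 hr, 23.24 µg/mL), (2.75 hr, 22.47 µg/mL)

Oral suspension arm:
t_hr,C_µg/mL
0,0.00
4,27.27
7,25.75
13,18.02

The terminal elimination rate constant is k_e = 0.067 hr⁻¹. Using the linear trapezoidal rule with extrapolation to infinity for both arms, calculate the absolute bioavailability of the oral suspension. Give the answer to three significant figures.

Trapezoidal AUC_0→2.75 (IV):
  [0→1.5]: (27.02+24.43)/2 × 1.5 = 38.5875
  [1.5→2]: (24.43+23.63)/2 × 0.5 = 12.015
  [2→2.25]: (23.63+23.24)/2 × 0.25 = 5.85875
  [2.25→2.75]: (23.24+22.47)/2 × 0.5 = 11.4275
  Sum = 67.88875 µg/mL·hr
IV tail: 22.47/0.067 = 335.373; AUC_iv,0→∞ = 67.88875 + 335.373 = 403.26175 µg/mL·hr
Trapezoidal AUC_0→13 (oral suspension):
  [0→4]: (0.00+27.27)/2 × 4 = 54.54
  [4→7]: (27.27+25.75)/2 × 3 = 79.53
  [7→13]: (25.75+18.02)/2 × 6 = 131.31
  Sum = 265.38 µg/mL·hr
oral suspension tail: 18.02/0.067 = 268.955; AUC_ev,0→∞ = 265.38 + 268.955 = 534.335 µg/mL·hr
F = (AUC_ev/D_ev)/(AUC_iv/D_iv) = (534.335/500)/(403.26175/200) = 1.06867/2.01631 = 0.5300

F = 0.530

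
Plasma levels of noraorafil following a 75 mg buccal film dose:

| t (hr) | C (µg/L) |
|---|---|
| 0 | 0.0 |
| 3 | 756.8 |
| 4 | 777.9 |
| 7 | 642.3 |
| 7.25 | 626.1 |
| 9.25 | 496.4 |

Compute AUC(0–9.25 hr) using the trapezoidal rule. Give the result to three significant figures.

AUC = 5310 µg/L·hr

Trapezoidal AUC_0→9.25:
  [0→3]: (0.0+756.8)/2 × 3 = 1135.2
  [3→4]: (756.8+777.9)/2 × 1 = 767.35
  [4→7]: (777.9+642.3)/2 × 3 = 2130.3
  [7→7.25]: (642.3+626.1)/2 × 0.25 = 158.55
  [7.25→9.25]: (626.1+496.4)/2 × 2 = 1122.5
  Sum = 5313.9 µg/L·hr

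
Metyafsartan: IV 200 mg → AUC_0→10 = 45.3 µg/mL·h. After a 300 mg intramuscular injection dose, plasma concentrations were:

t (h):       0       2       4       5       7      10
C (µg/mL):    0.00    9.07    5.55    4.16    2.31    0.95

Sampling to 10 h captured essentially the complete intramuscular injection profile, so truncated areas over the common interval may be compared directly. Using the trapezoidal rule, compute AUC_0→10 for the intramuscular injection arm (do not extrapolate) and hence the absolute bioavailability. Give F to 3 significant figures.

Trapezoidal AUC_0→10 (intramuscular injection):
  [0→2]: (0.00+9.07)/2 × 2 = 9.07
  [2→4]: (9.07+5.55)/2 × 2 = 14.62
  [4→5]: (5.55+4.16)/2 × 1 = 4.855
  [5→7]: (4.16+2.31)/2 × 2 = 6.47
  [7→10]: (2.31+0.95)/2 × 3 = 4.89
  Sum = 39.905 µg/mL·h
F = (AUC_ev/D_ev)/(AUC_iv/D_iv) = (39.905/300)/(45.3/200) = 0.133017/0.2265 = 0.5873

F = 0.587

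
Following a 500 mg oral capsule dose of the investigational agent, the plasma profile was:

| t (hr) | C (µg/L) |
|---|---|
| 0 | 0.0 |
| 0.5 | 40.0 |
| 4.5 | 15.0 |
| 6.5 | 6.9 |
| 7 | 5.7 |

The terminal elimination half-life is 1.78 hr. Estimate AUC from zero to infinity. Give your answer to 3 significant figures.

AUC = 160 µg/L·hr

Trapezoidal AUC_0→7:
  [0→0.5]: (0.0+40.0)/2 × 0.5 = 10.0
  [0.5→4.5]: (40.0+15.0)/2 × 4 = 110.0
  [4.5→6.5]: (15.0+6.9)/2 × 2 = 21.9
  [6.5→7]: (6.9+5.7)/2 × 0.5 = 3.15
  Sum = 145.05 µg/L·hr
k_e = ln2 / t½ = 0.693147 / 1.78 = 0.3894 hr^-1
Extrapolated tail: C_last / k_e = 5.7 / 0.3894 = 14.638
AUC_0→∞ = 145.05 + 14.638 = 159.688 µg/L·hr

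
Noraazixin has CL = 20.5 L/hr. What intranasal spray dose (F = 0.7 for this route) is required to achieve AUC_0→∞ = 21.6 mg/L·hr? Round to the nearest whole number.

Dose = CL × AUC_0→∞ / F
     = 20.5 × 21.6 / 0.7 = 632.571 mg

Dose = 633 mg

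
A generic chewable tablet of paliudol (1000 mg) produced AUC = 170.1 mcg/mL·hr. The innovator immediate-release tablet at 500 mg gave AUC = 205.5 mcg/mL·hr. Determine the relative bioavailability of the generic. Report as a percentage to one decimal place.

F_rel = 41.4%

F_rel = (AUC_test/D_test) / (AUC_ref/D_ref)
      = (170.1/1000) / (205.5/500)
      = 0.1701 / 0.411 = 0.4139 = 41.39%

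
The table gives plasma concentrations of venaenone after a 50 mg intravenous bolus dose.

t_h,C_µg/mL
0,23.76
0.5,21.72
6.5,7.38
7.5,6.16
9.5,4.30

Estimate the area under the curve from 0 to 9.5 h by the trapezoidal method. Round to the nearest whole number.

Trapezoidal AUC_0→9.5:
  [0→0.5]: (23.76+21.72)/2 × 0.5 = 11.37
  [0.5→6.5]: (21.72+7.38)/2 × 6 = 87.3
  [6.5→7.5]: (7.38+6.16)/2 × 1 = 6.77
  [7.5→9.5]: (6.16+4.30)/2 × 2 = 10.46
  Sum = 115.9 µg/mL·h

AUC = 116 µg/mL·h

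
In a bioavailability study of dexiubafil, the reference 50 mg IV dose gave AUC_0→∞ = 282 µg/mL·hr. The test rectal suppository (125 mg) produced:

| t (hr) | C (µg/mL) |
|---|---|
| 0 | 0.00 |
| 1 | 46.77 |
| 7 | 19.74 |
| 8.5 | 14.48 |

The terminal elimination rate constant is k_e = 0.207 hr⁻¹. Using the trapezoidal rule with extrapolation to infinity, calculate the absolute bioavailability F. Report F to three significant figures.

F = 0.452

Trapezoidal AUC_0→8.5 (rectal suppository):
  [0→1]: (0.00+46.77)/2 × 1 = 23.385
  [1→7]: (46.77+19.74)/2 × 6 = 199.53
  [7→8.5]: (19.74+14.48)/2 × 1.5 = 25.665
  Sum = 248.58 µg/mL·hr
Tail: C_last/k_e = 14.48/0.207 = 69.952
AUC_0→∞ (rectal suppository) = 248.58 + 69.952 = 318.532 µg/mL·hr
F = (AUC_ev/D_ev)/(AUC_iv/D_iv) = (318.532/125)/(282/50) = 2.548256/5.64 = 0.4518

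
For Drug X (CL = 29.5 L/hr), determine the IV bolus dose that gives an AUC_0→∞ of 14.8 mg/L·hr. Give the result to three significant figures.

Dose = 437 mg

Dose_iv = CL × AUC_0→∞
     = 29.5 × 14.8 = 436.6 mg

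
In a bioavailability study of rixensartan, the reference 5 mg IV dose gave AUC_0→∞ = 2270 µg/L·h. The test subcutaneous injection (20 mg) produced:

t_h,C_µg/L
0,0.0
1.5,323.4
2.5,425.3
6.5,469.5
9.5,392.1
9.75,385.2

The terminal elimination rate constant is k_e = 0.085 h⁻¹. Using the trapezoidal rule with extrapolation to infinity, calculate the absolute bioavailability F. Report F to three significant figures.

Trapezoidal AUC_0→9.75 (subcutaneous injection):
  [0→1.5]: (0.0+323.4)/2 × 1.5 = 242.55
  [1.5→2.5]: (323.4+425.3)/2 × 1 = 374.35
  [2.5→6.5]: (425.3+469.5)/2 × 4 = 1789.6
  [6.5→9.5]: (469.5+392.1)/2 × 3 = 1292.4
  [9.5→9.75]: (392.1+385.2)/2 × 0.25 = 97.1625
  Sum = 3796.0625 µg/L·h
Tail: C_last/k_e = 385.2/0.085 = 4531.765
AUC_0→∞ (subcutaneous injection) = 3796.0625 + 4531.765 = 8327.8275 µg/L·h
F = (AUC_ev/D_ev)/(AUC_iv/D_iv) = (8327.8275/20)/(2270/5) = 416.391/454 = 0.9172

F = 0.917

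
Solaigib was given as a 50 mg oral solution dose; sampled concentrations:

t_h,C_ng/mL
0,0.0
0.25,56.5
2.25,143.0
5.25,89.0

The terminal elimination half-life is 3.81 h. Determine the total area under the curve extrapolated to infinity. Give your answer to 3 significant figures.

Trapezoidal AUC_0→5.25:
  [0→0.25]: (0.0+56.5)/2 × 0.25 = 7.0625
  [0.25→2.25]: (56.5+143.0)/2 × 2 = 199.5
  [2.25→5.25]: (143.0+89.0)/2 × 3 = 348.0
  Sum = 554.5625 ng/mL·h
k_e = ln2 / t½ = 0.693147 / 3.81 = 0.1819 h^-1
Extrapolated tail: C_last / k_e = 89.0 / 0.1819 = 489.280
AUC_0→∞ = 554.5625 + 489.280 = 1043.8425 ng/mL·h

AUC = 1040 ng/mL·h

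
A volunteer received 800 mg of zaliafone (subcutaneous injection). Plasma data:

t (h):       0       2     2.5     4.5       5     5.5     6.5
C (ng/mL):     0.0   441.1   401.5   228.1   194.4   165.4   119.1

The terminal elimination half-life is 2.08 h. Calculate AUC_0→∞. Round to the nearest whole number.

Trapezoidal AUC_0→6.5:
  [0→2]: (0.0+441.1)/2 × 2 = 441.1
  [2→2.5]: (441.1+401.5)/2 × 0.5 = 210.65
  [2.5→4.5]: (401.5+228.1)/2 × 2 = 629.6
  [4.5→5]: (228.1+194.4)/2 × 0.5 = 105.625
  [5→5.5]: (194.4+165.4)/2 × 0.5 = 89.95
  [5.5→6.5]: (165.4+119.1)/2 × 1 = 142.25
  Sum = 1619.175 ng/mL·h
k_e = ln2 / t½ = 0.693147 / 2.08 = 0.3332 h^-1
Extrapolated tail: C_last / k_e = 119.1 / 0.3332 = 357.443
AUC_0→∞ = 1619.175 + 357.443 = 1976.618 ng/mL·h

AUC = 1977 ng/mL·h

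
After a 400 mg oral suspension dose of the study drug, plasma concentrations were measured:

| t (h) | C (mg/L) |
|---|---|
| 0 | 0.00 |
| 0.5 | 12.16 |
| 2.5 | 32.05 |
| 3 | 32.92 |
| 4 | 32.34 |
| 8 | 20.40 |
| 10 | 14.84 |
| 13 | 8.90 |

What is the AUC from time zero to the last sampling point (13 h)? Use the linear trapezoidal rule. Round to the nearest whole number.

AUC = 272 mg/L·h

Trapezoidal AUC_0→13:
  [0→0.5]: (0.00+12.16)/2 × 0.5 = 3.04
  [0.5→2.5]: (12.16+32.05)/2 × 2 = 44.21
  [2.5→3]: (32.05+32.92)/2 × 0.5 = 16.2425
  [3→4]: (32.92+32.34)/2 × 1 = 32.63
  [4→8]: (32.34+20.40)/2 × 4 = 105.48
  [8→10]: (20.40+14.84)/2 × 2 = 35.24
  [10→13]: (14.84+8.90)/2 × 3 = 35.61
  Sum = 272.4525 mg/L·h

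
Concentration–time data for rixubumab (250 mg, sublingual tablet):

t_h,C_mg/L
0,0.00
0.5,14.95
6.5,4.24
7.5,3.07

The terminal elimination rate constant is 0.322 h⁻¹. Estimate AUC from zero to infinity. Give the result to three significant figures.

Trapezoidal AUC_0→7.5:
  [0→0.5]: (0.00+14.95)/2 × 0.5 = 3.7375
  [0.5→6.5]: (14.95+4.24)/2 × 6 = 57.57
  [6.5→7.5]: (4.24+3.07)/2 × 1 = 3.655
  Sum = 64.9625 mg/L·h
Extrapolated tail: C_last / k_e = 3.07 / 0.322 = 9.534
AUC_0→∞ = 64.9625 + 9.534 = 74.4965 mg/L·h

AUC = 74.5 mg/L·h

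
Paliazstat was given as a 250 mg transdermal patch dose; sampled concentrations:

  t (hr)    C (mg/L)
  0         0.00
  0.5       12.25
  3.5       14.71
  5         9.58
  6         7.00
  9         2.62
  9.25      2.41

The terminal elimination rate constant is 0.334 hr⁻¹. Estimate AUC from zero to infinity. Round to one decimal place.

Trapezoidal AUC_0→9.25:
  [0→0.5]: (0.00+12.25)/2 × 0.5 = 3.0625
  [0.5→3.5]: (12.25+14.71)/2 × 3 = 40.44
  [3.5→5]: (14.71+9.58)/2 × 1.5 = 18.2175
  [5→6]: (9.58+7.00)/2 × 1 = 8.29
  [6→9]: (7.00+2.62)/2 × 3 = 14.43
  [9→9.25]: (2.62+2.41)/2 × 0.25 = 0.62875
  Sum = 85.06875 mg/L·hr
Extrapolated tail: C_last / k_e = 2.41 / 0.334 = 7.216
AUC_0→∞ = 85.06875 + 7.216 = 92.28475 mg/L·hr

AUC = 92.3 mg/L·hr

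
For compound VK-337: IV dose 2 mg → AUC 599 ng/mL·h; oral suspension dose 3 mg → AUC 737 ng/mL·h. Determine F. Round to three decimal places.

F = 0.820

F = (AUC_ev / D_ev) / (AUC_iv / D_iv)
  = (737/3) / (599/2)
  = 245.667 / 299.5 = 0.8203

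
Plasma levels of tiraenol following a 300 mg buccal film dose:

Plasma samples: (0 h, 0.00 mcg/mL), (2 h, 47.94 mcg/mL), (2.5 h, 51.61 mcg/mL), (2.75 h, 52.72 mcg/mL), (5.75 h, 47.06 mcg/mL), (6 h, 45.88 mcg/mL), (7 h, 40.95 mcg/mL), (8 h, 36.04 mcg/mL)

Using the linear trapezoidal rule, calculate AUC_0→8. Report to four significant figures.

Trapezoidal AUC_0→8:
  [0→2]: (0.00+47.94)/2 × 2 = 47.94
  [2→2.5]: (47.94+51.61)/2 × 0.5 = 24.8875
  [2.5→2.75]: (51.61+52.72)/2 × 0.25 = 13.04125
  [2.75→5.75]: (52.72+47.06)/2 × 3 = 149.67
  [5.75→6]: (47.06+45.88)/2 × 0.25 = 11.6175
  [6→7]: (45.88+40.95)/2 × 1 = 43.415
  [7→8]: (40.95+36.04)/2 × 1 = 38.495
  Sum = 329.06625 mcg/mL·h

AUC = 329.1 mcg/mL·h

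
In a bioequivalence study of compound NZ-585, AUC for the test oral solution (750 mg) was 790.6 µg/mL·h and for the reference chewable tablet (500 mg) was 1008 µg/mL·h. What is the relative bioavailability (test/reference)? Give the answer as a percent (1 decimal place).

F_rel = (AUC_test/D_test) / (AUC_ref/D_ref)
      = (790.6/750) / (1008/500)
      = 1.05413 / 2.016 = 0.5229 = 52.29%

F_rel = 52.3%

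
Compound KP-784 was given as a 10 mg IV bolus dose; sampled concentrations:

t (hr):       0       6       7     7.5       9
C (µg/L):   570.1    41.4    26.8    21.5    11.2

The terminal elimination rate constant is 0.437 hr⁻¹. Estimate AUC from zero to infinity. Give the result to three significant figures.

AUC = 1930 µg/L·hr

Trapezoidal AUC_0→9:
  [0→6]: (570.1+41.4)/2 × 6 = 1834.5
  [6→7]: (41.4+26.8)/2 × 1 = 34.1
  [7→7.5]: (26.8+21.5)/2 × 0.5 = 12.075
  [7.5→9]: (21.5+11.2)/2 × 1.5 = 24.525
  Sum = 1905.2 µg/L·hr
Extrapolated tail: C_last / k_e = 11.2 / 0.437 = 25.629
AUC_0→∞ = 1905.2 + 25.629 = 1930.829 µg/L·hr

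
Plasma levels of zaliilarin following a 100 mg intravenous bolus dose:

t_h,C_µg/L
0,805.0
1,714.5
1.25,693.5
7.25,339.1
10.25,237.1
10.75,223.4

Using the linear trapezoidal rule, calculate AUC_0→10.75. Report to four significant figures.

Trapezoidal AUC_0→10.75:
  [0→1]: (805.0+714.5)/2 × 1 = 759.75
  [1→1.25]: (714.5+693.5)/2 × 0.25 = 176.0
  [1.25→7.25]: (693.5+339.1)/2 × 6 = 3097.8
  [7.25→10.25]: (339.1+237.1)/2 × 3 = 864.3
  [10.25→10.75]: (237.1+223.4)/2 × 0.5 = 115.125
  Sum = 5012.975 µg/L·h

AUC = 5013 µg/L·h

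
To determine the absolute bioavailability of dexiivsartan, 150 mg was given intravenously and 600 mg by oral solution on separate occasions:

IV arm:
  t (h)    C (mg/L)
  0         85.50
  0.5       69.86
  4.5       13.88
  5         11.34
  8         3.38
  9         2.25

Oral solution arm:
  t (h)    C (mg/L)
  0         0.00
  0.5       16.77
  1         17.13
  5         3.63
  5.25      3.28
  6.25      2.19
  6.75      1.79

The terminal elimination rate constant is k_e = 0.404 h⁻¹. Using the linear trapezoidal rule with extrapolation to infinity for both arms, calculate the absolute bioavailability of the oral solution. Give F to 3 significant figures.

Trapezoidal AUC_0→9 (IV):
  [0→0.5]: (85.50+69.86)/2 × 0.5 = 38.84
  [0.5→4.5]: (69.86+13.88)/2 × 4 = 167.48
  [4.5→5]: (13.88+11.34)/2 × 0.5 = 6.305
  [5→8]: (11.34+3.38)/2 × 3 = 22.08
  [8→9]: (3.38+2.25)/2 × 1 = 2.815
  Sum = 237.52 mg/L·h
IV tail: 2.25/0.404 = 5.569; AUC_iv,0→∞ = 237.52 + 5.569 = 243.089 mg/L·h
Trapezoidal AUC_0→6.75 (oral solution):
  [0→0.5]: (0.00+16.77)/2 × 0.5 = 4.1925
  [0.5→1]: (16.77+17.13)/2 × 0.5 = 8.475
  [1→5]: (17.13+3.63)/2 × 4 = 41.52
  [5→5.25]: (3.63+3.28)/2 × 0.25 = 0.86375
  [5.25→6.25]: (3.28+2.19)/2 × 1 = 2.735
  [6.25→6.75]: (2.19+1.79)/2 × 0.5 = 0.995
  Sum = 58.78125 mg/L·h
oral solution tail: 1.79/0.404 = 4.431; AUC_ev,0→∞ = 58.78125 + 4.431 = 63.21225 mg/L·h
F = (AUC_ev/D_ev)/(AUC_iv/D_iv) = (63.21225/600)/(243.089/150) = 0.10535375/1.62059 = 0.0650

F = 0.0650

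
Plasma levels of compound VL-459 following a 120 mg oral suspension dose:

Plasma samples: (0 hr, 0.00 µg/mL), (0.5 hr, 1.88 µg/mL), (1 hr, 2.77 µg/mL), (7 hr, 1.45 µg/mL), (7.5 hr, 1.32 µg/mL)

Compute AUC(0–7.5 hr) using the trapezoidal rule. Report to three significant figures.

AUC = 15.0 µg/mL·hr

Trapezoidal AUC_0→7.5:
  [0→0.5]: (0.00+1.88)/2 × 0.5 = 0.47
  [0.5→1]: (1.88+2.77)/2 × 0.5 = 1.1625
  [1→7]: (2.77+1.45)/2 × 6 = 12.66
  [7→7.5]: (1.45+1.32)/2 × 0.5 = 0.6925
  Sum = 14.985 µg/mL·hr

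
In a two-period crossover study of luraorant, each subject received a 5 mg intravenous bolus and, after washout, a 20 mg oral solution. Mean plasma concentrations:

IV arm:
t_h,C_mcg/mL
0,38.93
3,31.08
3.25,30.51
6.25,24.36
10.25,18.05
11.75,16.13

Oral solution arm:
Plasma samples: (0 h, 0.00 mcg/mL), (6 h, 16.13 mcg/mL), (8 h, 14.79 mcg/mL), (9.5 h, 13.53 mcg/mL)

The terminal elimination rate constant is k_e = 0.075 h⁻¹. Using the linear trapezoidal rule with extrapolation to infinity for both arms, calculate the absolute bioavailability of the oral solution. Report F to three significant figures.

Trapezoidal AUC_0→11.75 (IV):
  [0→3]: (38.93+31.08)/2 × 3 = 105.015
  [3→3.25]: (31.08+30.51)/2 × 0.25 = 7.69875
  [3.25→6.25]: (30.51+24.36)/2 × 3 = 82.305
  [6.25→10.25]: (24.36+18.05)/2 × 4 = 84.82
  [10.25→11.75]: (18.05+16.13)/2 × 1.5 = 25.635
  Sum = 305.47375 mcg/mL·h
IV tail: 16.13/0.075 = 215.067; AUC_iv,0→∞ = 305.47375 + 215.067 = 520.54075 mcg/mL·h
Trapezoidal AUC_0→9.5 (oral solution):
  [0→6]: (0.00+16.13)/2 × 6 = 48.39
  [6→8]: (16.13+14.79)/2 × 2 = 30.92
  [8→9.5]: (14.79+13.53)/2 × 1.5 = 21.24
  Sum = 100.55 mcg/mL·h
oral solution tail: 13.53/0.075 = 180.400; AUC_ev,0→∞ = 100.55 + 180.400 = 280.95 mcg/mL·h
F = (AUC_ev/D_ev)/(AUC_iv/D_iv) = (280.95/20)/(520.54075/5) = 14.0475/104.10815 = 0.1349

F = 0.135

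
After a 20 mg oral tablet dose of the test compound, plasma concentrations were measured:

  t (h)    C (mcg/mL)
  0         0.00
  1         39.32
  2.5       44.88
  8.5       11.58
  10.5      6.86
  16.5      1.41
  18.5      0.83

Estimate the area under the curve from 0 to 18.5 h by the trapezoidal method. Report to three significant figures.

Trapezoidal AUC_0→18.5:
  [0→1]: (0.00+39.32)/2 × 1 = 19.66
  [1→2.5]: (39.32+44.88)/2 × 1.5 = 63.15
  [2.5→8.5]: (44.88+11.58)/2 × 6 = 169.38
  [8.5→10.5]: (11.58+6.86)/2 × 2 = 18.44
  [10.5→16.5]: (6.86+1.41)/2 × 6 = 24.81
  [16.5→18.5]: (1.41+0.83)/2 × 2 = 2.24
  Sum = 297.68 mcg/mL·h

AUC = 298 mcg/mL·h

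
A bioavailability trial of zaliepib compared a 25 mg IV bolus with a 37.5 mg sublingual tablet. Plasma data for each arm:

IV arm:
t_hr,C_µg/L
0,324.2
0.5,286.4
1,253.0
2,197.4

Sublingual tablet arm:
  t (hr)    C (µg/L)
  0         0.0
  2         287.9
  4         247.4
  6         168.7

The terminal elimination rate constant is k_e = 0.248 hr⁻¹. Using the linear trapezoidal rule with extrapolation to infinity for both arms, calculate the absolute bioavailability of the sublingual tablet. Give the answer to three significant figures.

Trapezoidal AUC_0→2 (IV):
  [0→0.5]: (324.2+286.4)/2 × 0.5 = 152.65
  [0.5→1]: (286.4+253.0)/2 × 0.5 = 134.85
  [1→2]: (253.0+197.4)/2 × 1 = 225.2
  Sum = 512.7 µg/L·hr
IV tail: 197.4/0.248 = 795.968; AUC_iv,0→∞ = 512.7 + 795.968 = 1308.668 µg/L·hr
Trapezoidal AUC_0→6 (sublingual tablet):
  [0→2]: (0.0+287.9)/2 × 2 = 287.9
  [2→4]: (287.9+247.4)/2 × 2 = 535.3
  [4→6]: (247.4+168.7)/2 × 2 = 416.1
  Sum = 1239.3 µg/L·hr
sublingual tablet tail: 168.7/0.248 = 680.242; AUC_ev,0→∞ = 1239.3 + 680.242 = 1919.542 µg/L·hr
F = (AUC_ev/D_ev)/(AUC_iv/D_iv) = (1919.542/37.5)/(1308.668/25) = 51.1878/52.34672 = 0.9779

F = 0.978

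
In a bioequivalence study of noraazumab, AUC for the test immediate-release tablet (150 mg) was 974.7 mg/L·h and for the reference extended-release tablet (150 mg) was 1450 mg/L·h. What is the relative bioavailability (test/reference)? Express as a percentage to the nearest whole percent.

F_rel = 67%

F_rel = (AUC_test/D_test) / (AUC_ref/D_ref)
      = (974.7/150) / (1450/150)
      = 6.498 / 9.66667 = 0.6722 = 67.22%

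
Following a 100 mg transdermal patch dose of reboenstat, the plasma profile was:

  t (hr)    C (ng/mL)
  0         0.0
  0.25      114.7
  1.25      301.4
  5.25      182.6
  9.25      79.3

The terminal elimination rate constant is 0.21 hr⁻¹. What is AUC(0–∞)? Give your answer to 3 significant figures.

AUC = 2090 ng/mL·hr

Trapezoidal AUC_0→9.25:
  [0→0.25]: (0.0+114.7)/2 × 0.25 = 14.3375
  [0.25→1.25]: (114.7+301.4)/2 × 1 = 208.05
  [1.25→5.25]: (301.4+182.6)/2 × 4 = 968.0
  [5.25→9.25]: (182.6+79.3)/2 × 4 = 523.8
  Sum = 1714.1875 ng/mL·hr
Extrapolated tail: C_last / k_e = 79.3 / 0.21 = 377.619
AUC_0→∞ = 1714.1875 + 377.619 = 2091.8065 ng/mL·hr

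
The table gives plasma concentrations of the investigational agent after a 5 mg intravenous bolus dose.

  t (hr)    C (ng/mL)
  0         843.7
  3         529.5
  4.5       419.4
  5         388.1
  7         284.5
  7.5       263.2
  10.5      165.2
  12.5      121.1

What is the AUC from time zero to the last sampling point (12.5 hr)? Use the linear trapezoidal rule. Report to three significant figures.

Trapezoidal AUC_0→12.5:
  [0→3]: (843.7+529.5)/2 × 3 = 2059.8
  [3→4.5]: (529.5+419.4)/2 × 1.5 = 711.675
  [4.5→5]: (419.4+388.1)/2 × 0.5 = 201.875
  [5→7]: (388.1+284.5)/2 × 2 = 672.6
  [7→7.5]: (284.5+263.2)/2 × 0.5 = 136.925
  [7.5→10.5]: (263.2+165.2)/2 × 3 = 642.6
  [10.5→12.5]: (165.2+121.1)/2 × 2 = 286.3
  Sum = 4711.775 ng/mL·hr

AUC = 4710 ng/mL·hr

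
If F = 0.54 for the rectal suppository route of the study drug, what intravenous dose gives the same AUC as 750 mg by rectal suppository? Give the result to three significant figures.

D_iv = 405 mg

Systemic exposure from an extravascular dose = F × D_ev, so the equivalent IV dose is F × D_ev.
D_iv = F × D_ev = 0.54 × 750 = 405 mg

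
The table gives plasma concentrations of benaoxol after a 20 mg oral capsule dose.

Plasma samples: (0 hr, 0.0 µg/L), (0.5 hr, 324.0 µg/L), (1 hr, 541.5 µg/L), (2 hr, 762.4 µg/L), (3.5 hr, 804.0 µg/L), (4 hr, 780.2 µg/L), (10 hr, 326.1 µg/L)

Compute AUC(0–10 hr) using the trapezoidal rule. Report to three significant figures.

Trapezoidal AUC_0→10:
  [0→0.5]: (0.0+324.0)/2 × 0.5 = 81.0
  [0.5→1]: (324.0+541.5)/2 × 0.5 = 216.375
  [1→2]: (541.5+762.4)/2 × 1 = 651.95
  [2→3.5]: (762.4+804.0)/2 × 1.5 = 1174.8
  [3.5→4]: (804.0+780.2)/2 × 0.5 = 396.05
  [4→10]: (780.2+326.1)/2 × 6 = 3318.9
  Sum = 5839.075 µg/L·hr

AUC = 5840 µg/L·hr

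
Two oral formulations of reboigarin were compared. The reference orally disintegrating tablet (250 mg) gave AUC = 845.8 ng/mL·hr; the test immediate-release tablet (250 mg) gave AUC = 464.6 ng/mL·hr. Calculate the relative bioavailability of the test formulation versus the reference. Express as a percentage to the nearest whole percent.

F_rel = 55%

F_rel = (AUC_test/D_test) / (AUC_ref/D_ref)
      = (464.6/250) / (845.8/250)
      = 1.8584 / 3.3832 = 0.5493 = 54.93%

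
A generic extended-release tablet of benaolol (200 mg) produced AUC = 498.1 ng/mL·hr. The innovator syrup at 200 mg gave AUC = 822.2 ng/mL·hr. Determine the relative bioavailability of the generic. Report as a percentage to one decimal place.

F_rel = 60.6%

F_rel = (AUC_test/D_test) / (AUC_ref/D_ref)
      = (498.1/200) / (822.2/200)
      = 2.4905 / 4.111 = 0.6058 = 60.58%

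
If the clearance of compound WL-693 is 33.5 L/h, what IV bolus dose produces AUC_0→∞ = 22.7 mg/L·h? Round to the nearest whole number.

Dose = 760 mg

Dose_iv = CL × AUC_0→∞
     = 33.5 × 22.7 = 760.45 mg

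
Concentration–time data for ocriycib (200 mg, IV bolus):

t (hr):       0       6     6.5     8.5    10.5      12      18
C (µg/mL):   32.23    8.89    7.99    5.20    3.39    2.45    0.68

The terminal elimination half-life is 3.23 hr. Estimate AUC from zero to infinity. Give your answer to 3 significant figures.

AUC = 166 µg/mL·hr

Trapezoidal AUC_0→18:
  [0→6]: (32.23+8.89)/2 × 6 = 123.36
  [6→6.5]: (8.89+7.99)/2 × 0.5 = 4.22
  [6.5→8.5]: (7.99+5.20)/2 × 2 = 13.19
  [8.5→10.5]: (5.20+3.39)/2 × 2 = 8.59
  [10.5→12]: (3.39+2.45)/2 × 1.5 = 4.38
  [12→18]: (2.45+0.68)/2 × 6 = 9.39
  Sum = 163.13 µg/mL·hr
k_e = ln2 / t½ = 0.693147 / 3.23 = 0.2146 hr^-1
Extrapolated tail: C_last / k_e = 0.68 / 0.2146 = 3.169
AUC_0→∞ = 163.13 + 3.169 = 166.299 µg/mL·hr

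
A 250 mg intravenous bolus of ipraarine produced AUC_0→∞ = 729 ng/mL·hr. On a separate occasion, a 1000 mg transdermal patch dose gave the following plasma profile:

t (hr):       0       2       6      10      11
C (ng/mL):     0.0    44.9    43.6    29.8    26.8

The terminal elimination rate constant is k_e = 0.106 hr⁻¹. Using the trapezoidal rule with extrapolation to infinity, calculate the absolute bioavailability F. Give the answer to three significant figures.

F = 0.223

Trapezoidal AUC_0→11 (transdermal patch):
  [0→2]: (0.0+44.9)/2 × 2 = 44.9
  [2→6]: (44.9+43.6)/2 × 4 = 177.0
  [6→10]: (43.6+29.8)/2 × 4 = 146.8
  [10→11]: (29.8+26.8)/2 × 1 = 28.3
  Sum = 397.0 ng/mL·hr
Tail: C_last/k_e = 26.8/0.106 = 252.830
AUC_0→∞ (transdermal patch) = 397.0 + 252.830 = 649.83 ng/mL·hr
F = (AUC_ev/D_ev)/(AUC_iv/D_iv) = (649.83/1000)/(729/250) = 0.64983/2.916 = 0.2228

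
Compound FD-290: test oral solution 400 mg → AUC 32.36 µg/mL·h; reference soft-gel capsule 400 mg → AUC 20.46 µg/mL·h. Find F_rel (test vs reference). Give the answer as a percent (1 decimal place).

F_rel = 158.2%

F_rel = (AUC_test/D_test) / (AUC_ref/D_ref)
      = (32.36/400) / (20.46/400)
      = 0.0809 / 0.05115 = 1.5816 = 158.16%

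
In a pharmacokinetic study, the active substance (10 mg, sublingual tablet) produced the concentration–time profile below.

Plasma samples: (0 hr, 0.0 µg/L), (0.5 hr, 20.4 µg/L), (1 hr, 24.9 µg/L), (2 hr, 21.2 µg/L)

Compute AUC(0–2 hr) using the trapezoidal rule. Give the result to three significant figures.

Trapezoidal AUC_0→2:
  [0→0.5]: (0.0+20.4)/2 × 0.5 = 5.1
  [0.5→1]: (20.4+24.9)/2 × 0.5 = 11.325
  [1→2]: (24.9+21.2)/2 × 1 = 23.05
  Sum = 39.475 µg/L·hr

AUC = 39.5 µg/L·hr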